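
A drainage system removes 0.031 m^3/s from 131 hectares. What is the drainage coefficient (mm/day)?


DC = Q * 86400 / (A * 10000) * 1000
DC = 0.031 * 86400 / (131 * 10000) * 1000
DC = 2678400.0000 / 1310000

2.0446 mm/day


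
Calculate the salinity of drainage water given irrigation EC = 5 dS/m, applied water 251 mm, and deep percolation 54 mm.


EC_dw = EC_iw * D_iw / D_dw
EC_dw = 5 * 251 / 54
EC_dw = 1255 / 54

23.2407 dS/m


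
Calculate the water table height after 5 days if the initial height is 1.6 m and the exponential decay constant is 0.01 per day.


m = m0 * exp(-k*t)
m = 1.6 * exp(-0.01 * 5)
m = 1.6 * exp(-0.0500)

1.5220 m


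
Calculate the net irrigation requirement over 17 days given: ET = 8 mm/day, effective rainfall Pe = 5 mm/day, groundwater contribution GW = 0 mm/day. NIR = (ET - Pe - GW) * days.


Daily deficit = ET - Pe - GW = 8 - 5 - 0 = 3 mm/day
NIR = 3 * 17 = 51 mm

51.0000 mm


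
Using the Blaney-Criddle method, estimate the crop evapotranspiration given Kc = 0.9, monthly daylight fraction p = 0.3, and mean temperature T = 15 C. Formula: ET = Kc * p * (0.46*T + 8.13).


ET = Kc * p * (0.46*T + 8.13)
ET = 0.9 * 0.3 * (0.46*15 + 8.13)
ET = 0.9 * 0.3 * 15.0300

4.0581 mm/day


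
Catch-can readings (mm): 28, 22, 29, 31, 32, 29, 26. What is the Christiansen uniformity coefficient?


mean = 28.142857 mm
MAD = 2.408163 mm
CU = (1 - 2.408163/28.142857)*100

91.4431 %


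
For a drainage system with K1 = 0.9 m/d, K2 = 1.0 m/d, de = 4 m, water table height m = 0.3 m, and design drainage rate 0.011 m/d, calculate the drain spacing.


S^2 = 8*K2*de*m/q + 4*K1*m^2/q
S^2 = 8*1.0*4*0.3/0.011 + 4*0.9*0.3^2/0.011
S = sqrt(902.1818)

30.0363 m


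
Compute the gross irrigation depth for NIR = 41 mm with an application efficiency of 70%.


Ea = 70% = 0.7
GID = NIR / Ea = 41 / 0.7 = 58.5714 mm

58.5714 mm


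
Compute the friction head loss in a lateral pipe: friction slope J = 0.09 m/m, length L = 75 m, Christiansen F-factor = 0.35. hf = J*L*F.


hf = J * L * F = 0.09 * 75 * 0.35 = 2.3625 m

2.3625 m


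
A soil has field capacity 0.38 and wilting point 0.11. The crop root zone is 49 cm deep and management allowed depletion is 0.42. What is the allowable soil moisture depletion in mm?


SMD = (FC - PWP) * d * MAD * 10
SMD = (0.38 - 0.11) * 49 * 0.42 * 10
SMD = 0.2700 * 49 * 0.42 * 10

55.5660 mm


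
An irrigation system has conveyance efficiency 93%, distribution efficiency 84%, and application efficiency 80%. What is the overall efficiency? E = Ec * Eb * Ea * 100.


Ec = 0.93, Eb = 0.84, Ea = 0.8
E = 0.93 * 0.84 * 0.8 * 100 = 62.4960%

62.4960 %


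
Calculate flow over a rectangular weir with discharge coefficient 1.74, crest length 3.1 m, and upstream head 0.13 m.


Q = C * L * H^(3/2) = 1.74 * 3.1 * 0.13^1.5 = 1.74 * 3.1 * 0.046872

0.2528 m^3/s


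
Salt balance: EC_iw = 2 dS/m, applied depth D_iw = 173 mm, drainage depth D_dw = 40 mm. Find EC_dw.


EC_dw = EC_iw * D_iw / D_dw
EC_dw = 2 * 173 / 40
EC_dw = 346 / 40

8.6500 dS/m


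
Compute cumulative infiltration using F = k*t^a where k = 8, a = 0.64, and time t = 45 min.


F = k * t^a = 8 * 45^0.64
F = 8 * 11.430257

91.4421 mm


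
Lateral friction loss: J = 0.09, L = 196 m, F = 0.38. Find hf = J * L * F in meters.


hf = J * L * F = 0.09 * 196 * 0.38 = 6.7032 m

6.7032 m


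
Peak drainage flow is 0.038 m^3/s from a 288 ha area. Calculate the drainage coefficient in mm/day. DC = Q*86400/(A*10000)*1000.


DC = Q * 86400 / (A * 10000) * 1000
DC = 0.038 * 86400 / (288 * 10000) * 1000
DC = 3283200.0000 / 2880000

1.1400 mm/day


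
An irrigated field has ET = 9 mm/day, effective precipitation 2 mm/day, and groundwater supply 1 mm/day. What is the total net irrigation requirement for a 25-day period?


Daily deficit = ET - Pe - GW = 9 - 2 - 1 = 6 mm/day
NIR = 6 * 25 = 150 mm

150.0000 mm


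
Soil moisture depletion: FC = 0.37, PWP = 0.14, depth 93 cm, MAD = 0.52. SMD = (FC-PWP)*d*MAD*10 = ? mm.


SMD = (FC - PWP) * d * MAD * 10
SMD = (0.37 - 0.14) * 93 * 0.52 * 10
SMD = 0.2300 * 93 * 0.52 * 10

111.2280 mm


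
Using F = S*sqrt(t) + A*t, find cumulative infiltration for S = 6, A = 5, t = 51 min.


F = S*sqrt(t) + A*t
F = 6*sqrt(51) + 5*51
F = 6*7.141428 + 255

297.8486 mm


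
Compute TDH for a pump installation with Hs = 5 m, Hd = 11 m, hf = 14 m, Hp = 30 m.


TDH = Hs + Hd + hf + Hp = 5 + 11 + 14 + 30 = 60

60 m


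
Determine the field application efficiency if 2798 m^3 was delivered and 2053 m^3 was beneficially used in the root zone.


Ea = V_root / V_field * 100 = 2053 / 2798 * 100 = 73.3738%

73.3738 %


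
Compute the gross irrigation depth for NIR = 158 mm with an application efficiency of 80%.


Ea = 80% = 0.8
GID = NIR / Ea = 158 / 0.8 = 197.5000 mm

197.5000 mm


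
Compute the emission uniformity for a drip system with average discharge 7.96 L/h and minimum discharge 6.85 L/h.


EU = (q_min/q_avg)*100 = (6.85/7.96)*100 = 86.0553%

86.0553 %


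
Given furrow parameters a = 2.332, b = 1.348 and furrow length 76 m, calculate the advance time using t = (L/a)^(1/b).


t = (L/a)^(1/b)
t = (76/2.332)^(1/1.348)
t = 32.590051^(1/1.348)

13.2577 min


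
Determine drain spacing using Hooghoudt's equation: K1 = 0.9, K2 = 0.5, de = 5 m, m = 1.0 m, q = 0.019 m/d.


S^2 = 8*K2*de*m/q + 4*K1*m^2/q
S^2 = 8*0.5*5*1.0/0.019 + 4*0.9*1.0^2/0.019
S = sqrt(1242.1053)

35.2435 m


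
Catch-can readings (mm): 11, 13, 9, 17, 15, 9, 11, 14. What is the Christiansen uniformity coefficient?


mean = 12.375000 mm
MAD = 2.375000 mm
CU = (1 - 2.375000/12.375000)*100

80.8081 %


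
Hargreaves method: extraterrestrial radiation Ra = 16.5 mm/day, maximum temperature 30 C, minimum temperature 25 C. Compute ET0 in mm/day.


Tmean = (Tmax + Tmin)/2 = (30 + 25)/2 = 27.5
ET0 = 0.0023 * 16.5 * (27.5 + 17.8) * sqrt(30 - 25)
ET0 = 0.0023 * 16.5 * 45.3 * 2.236068

3.8441 mm/day


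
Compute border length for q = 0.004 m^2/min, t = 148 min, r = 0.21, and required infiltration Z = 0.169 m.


L = q*t/((1+r)*Z)
L = 0.004*148/((1+0.21)*0.169)
L = 0.592/0.20449

2.8950 m


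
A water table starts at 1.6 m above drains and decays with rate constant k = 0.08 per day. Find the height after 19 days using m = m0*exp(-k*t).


m = m0 * exp(-k*t)
m = 1.6 * exp(-0.08 * 19)
m = 1.6 * exp(-1.5200)

0.3499 m


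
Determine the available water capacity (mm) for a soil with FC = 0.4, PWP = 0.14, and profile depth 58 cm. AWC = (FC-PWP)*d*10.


AWC = (FC - PWP) * d * 10
AWC = (0.4 - 0.14) * 58 * 10
AWC = 0.2600 * 58 * 10

150.8000 mm


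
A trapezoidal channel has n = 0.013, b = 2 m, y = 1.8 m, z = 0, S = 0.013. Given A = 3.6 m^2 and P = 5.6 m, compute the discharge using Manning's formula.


R = A/P = 3.6/5.6 = 0.642857
Q = (1/0.013) * 3.6 * 0.642857^(2/3) * 0.013^0.5

23.5184 m^3/s


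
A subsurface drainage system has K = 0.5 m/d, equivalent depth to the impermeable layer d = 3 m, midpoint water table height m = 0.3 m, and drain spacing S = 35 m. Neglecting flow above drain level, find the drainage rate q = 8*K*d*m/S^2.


q = 8*K*d*m/S^2
q = 8*0.5*3*0.3/35^2
q = 3.6000 / 1225

0.0029 m/d


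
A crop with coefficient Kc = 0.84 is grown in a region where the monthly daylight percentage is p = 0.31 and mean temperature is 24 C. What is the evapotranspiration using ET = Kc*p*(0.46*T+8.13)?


ET = Kc * p * (0.46*T + 8.13)
ET = 0.84 * 0.31 * (0.46*24 + 8.13)
ET = 0.84 * 0.31 * 19.1700

4.9919 mm/day


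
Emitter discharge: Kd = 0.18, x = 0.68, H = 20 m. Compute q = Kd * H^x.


q = Kd * H^x = 0.18 * 20^0.68 = 0.18 * 7.668323

1.3803 L/h


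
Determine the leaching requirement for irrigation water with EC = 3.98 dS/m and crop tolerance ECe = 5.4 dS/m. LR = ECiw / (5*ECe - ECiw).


LR = ECiw / (5*ECe - ECiw)
LR = 3.98 / (5*5.4 - 3.98)
LR = 3.98 / 23.0200

0.1729


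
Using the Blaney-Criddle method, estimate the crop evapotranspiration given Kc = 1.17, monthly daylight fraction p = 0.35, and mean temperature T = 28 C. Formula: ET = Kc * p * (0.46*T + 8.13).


ET = Kc * p * (0.46*T + 8.13)
ET = 1.17 * 0.35 * (0.46*28 + 8.13)
ET = 1.17 * 0.35 * 21.0100

8.6036 mm/day


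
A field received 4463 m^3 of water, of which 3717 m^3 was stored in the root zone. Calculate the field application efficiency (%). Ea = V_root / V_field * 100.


Ea = V_root / V_field * 100 = 3717 / 4463 * 100 = 83.2848%

83.2848 %


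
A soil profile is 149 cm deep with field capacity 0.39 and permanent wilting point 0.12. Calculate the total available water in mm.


AWC = (FC - PWP) * d * 10
AWC = (0.39 - 0.12) * 149 * 10
AWC = 0.2700 * 149 * 10

402.3000 mm


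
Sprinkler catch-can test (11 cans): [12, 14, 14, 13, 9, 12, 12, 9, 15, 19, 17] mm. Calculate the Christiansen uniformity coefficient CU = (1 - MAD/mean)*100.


mean = 13.272727 mm
MAD = 2.297521 mm
CU = (1 - 2.297521/13.272727)*100

82.6899 %


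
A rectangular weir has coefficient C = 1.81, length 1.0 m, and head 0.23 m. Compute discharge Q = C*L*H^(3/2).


Q = C * L * H^(3/2) = 1.81 * 1.0 * 0.23^1.5 = 1.81 * 1.0 * 0.110304

0.1997 m^3/s


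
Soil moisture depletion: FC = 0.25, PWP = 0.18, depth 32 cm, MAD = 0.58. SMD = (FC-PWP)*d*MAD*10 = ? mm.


SMD = (FC - PWP) * d * MAD * 10
SMD = (0.25 - 0.18) * 32 * 0.58 * 10
SMD = 0.0700 * 32 * 0.58 * 10

12.9920 mm


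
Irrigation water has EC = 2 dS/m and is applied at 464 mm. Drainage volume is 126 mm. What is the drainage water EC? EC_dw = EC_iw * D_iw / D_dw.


EC_dw = EC_iw * D_iw / D_dw
EC_dw = 2 * 464 / 126
EC_dw = 928 / 126

7.3651 dS/m


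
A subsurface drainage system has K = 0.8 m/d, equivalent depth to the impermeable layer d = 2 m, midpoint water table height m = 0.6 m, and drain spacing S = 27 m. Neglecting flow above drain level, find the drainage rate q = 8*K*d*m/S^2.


q = 8*K*d*m/S^2
q = 8*0.8*2*0.6/27^2
q = 7.6800 / 729

0.0105 m/d


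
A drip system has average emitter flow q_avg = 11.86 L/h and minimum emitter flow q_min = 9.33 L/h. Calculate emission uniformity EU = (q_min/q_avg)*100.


EU = (q_min/q_avg)*100 = (9.33/11.86)*100 = 78.6678%

78.6678 %


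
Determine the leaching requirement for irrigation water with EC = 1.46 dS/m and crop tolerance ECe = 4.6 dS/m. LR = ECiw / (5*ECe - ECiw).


LR = ECiw / (5*ECe - ECiw)
LR = 1.46 / (5*4.6 - 1.46)
LR = 1.46 / 21.5400

0.0678


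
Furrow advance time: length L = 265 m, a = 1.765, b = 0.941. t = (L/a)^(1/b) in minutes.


t = (L/a)^(1/b)
t = (265/1.765)^(1/0.941)
t = 150.141643^(1/0.941)

205.5730 min


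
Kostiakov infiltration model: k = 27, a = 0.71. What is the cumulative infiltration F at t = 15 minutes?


F = k * t^a = 27 * 15^0.71
F = 27 * 6.839507

184.6667 mm


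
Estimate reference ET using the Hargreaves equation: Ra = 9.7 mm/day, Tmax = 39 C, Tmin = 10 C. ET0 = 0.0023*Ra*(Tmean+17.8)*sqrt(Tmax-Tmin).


Tmean = (Tmax + Tmin)/2 = (39 + 10)/2 = 24.5
ET0 = 0.0023 * 9.7 * (24.5 + 17.8) * sqrt(39 - 10)
ET0 = 0.0023 * 9.7 * 42.3 * 5.385165

5.0821 mm/day


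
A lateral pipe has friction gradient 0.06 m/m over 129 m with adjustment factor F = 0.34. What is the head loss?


hf = J * L * F = 0.06 * 129 * 0.34 = 2.6316 m

2.6316 m


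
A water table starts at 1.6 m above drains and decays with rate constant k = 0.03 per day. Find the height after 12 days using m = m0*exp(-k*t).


m = m0 * exp(-k*t)
m = 1.6 * exp(-0.03 * 12)
m = 1.6 * exp(-0.3600)

1.1163 m


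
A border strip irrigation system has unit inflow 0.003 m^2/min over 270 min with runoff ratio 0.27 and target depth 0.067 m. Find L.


L = q*t/((1+r)*Z)
L = 0.003*270/((1+0.27)*0.067)
L = 0.81/0.08509

9.5193 m


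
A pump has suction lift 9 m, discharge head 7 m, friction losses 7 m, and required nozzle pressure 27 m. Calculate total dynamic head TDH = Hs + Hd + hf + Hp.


TDH = Hs + Hd + hf + Hp = 9 + 7 + 7 + 27 = 50

50 m


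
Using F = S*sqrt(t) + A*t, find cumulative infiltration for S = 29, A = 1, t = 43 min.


F = S*sqrt(t) + A*t
F = 29*sqrt(43) + 1*43
F = 29*6.557439 + 43

233.1657 mm


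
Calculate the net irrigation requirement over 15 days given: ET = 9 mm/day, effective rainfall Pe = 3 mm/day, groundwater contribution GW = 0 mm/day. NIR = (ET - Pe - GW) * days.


Daily deficit = ET - Pe - GW = 9 - 3 - 0 = 6 mm/day
NIR = 6 * 15 = 90 mm

90.0000 mm


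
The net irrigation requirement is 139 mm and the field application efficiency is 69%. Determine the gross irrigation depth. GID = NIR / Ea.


Ea = 69% = 0.69
GID = NIR / Ea = 139 / 0.69 = 201.4493 mm

201.4493 mm


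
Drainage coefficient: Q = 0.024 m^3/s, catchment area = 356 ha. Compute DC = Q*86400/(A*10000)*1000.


DC = Q * 86400 / (A * 10000) * 1000
DC = 0.024 * 86400 / (356 * 10000) * 1000
DC = 2073600.0000 / 3560000

0.5825 mm/day


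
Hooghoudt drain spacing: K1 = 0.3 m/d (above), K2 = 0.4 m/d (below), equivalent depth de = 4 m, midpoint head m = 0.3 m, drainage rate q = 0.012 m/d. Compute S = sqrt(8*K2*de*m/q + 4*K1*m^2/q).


S^2 = 8*K2*de*m/q + 4*K1*m^2/q
S^2 = 8*0.4*4*0.3/0.012 + 4*0.3*0.3^2/0.012
S = sqrt(329.0000)

18.1384 m


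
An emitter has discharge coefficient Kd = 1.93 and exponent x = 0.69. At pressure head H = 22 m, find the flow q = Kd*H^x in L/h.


q = Kd * H^x = 1.93 * 22^0.69 = 1.93 * 8.438624

16.2865 L/h


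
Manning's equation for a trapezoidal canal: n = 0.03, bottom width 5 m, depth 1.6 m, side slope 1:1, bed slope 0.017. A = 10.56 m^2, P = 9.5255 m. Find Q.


R = A/P = 10.56/9.5255 = 1.108603
Q = (1/0.03) * 10.56 * 1.108603^(2/3) * 0.017^0.5

49.1607 m^3/s


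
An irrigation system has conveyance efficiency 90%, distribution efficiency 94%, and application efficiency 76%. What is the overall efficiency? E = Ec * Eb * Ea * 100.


Ec = 0.9, Eb = 0.94, Ea = 0.76
E = 0.9 * 0.94 * 0.76 * 100 = 64.2960%

64.2960 %


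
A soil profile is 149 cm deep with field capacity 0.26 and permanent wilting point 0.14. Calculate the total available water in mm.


AWC = (FC - PWP) * d * 10
AWC = (0.26 - 0.14) * 149 * 10
AWC = 0.1200 * 149 * 10

178.8000 mm


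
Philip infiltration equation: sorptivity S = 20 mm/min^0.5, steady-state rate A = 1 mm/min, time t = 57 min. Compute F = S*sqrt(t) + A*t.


F = S*sqrt(t) + A*t
F = 20*sqrt(57) + 1*57
F = 20*7.549834 + 57

207.9967 mm


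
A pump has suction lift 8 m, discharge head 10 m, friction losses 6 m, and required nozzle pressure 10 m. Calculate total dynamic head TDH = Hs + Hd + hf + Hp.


TDH = Hs + Hd + hf + Hp = 8 + 10 + 6 + 10 = 34

34 m


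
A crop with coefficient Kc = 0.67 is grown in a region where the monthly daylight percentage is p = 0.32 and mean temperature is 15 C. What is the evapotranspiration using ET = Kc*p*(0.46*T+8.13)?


ET = Kc * p * (0.46*T + 8.13)
ET = 0.67 * 0.32 * (0.46*15 + 8.13)
ET = 0.67 * 0.32 * 15.0300

3.2224 mm/day


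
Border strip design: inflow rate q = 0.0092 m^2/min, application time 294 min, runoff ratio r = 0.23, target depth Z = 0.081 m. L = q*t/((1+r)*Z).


L = q*t/((1+r)*Z)
L = 0.0092*294/((1+0.23)*0.081)
L = 2.7048/0.09963

27.1484 m


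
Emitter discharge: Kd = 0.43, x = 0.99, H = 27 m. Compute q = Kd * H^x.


q = Kd * H^x = 0.43 * 27^0.99 = 0.43 * 26.124629

11.2336 L/h


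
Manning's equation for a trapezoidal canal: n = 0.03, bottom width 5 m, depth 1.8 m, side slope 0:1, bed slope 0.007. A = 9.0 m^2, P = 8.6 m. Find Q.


R = A/P = 9.0/8.6 = 1.046512
Q = (1/0.03) * 9.0 * 1.046512^(2/3) * 0.007^0.5

25.8722 m^3/s


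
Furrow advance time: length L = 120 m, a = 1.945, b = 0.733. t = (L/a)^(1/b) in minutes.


t = (L/a)^(1/b)
t = (120/1.945)^(1/0.733)
t = 61.696658^(1/0.733)

276.9338 min


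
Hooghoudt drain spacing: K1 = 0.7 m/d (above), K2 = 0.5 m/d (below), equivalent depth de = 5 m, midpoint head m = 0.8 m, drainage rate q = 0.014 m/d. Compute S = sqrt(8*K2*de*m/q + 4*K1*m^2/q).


S^2 = 8*K2*de*m/q + 4*K1*m^2/q
S^2 = 8*0.5*5*0.8/0.014 + 4*0.7*0.8^2/0.014
S = sqrt(1270.8571)

35.6491 m


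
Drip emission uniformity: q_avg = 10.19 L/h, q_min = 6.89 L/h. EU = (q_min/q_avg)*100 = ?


EU = (q_min/q_avg)*100 = (6.89/10.19)*100 = 67.6153%

67.6153 %


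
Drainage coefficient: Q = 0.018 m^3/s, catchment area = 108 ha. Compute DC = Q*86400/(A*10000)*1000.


DC = Q * 86400 / (A * 10000) * 1000
DC = 0.018 * 86400 / (108 * 10000) * 1000
DC = 1555200.0000 / 1080000

1.4400 mm/day


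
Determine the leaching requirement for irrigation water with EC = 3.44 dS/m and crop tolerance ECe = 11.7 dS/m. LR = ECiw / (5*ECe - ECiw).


LR = ECiw / (5*ECe - ECiw)
LR = 3.44 / (5*11.7 - 3.44)
LR = 3.44 / 55.0600

0.0625


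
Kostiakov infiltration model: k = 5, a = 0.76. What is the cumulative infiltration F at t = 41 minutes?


F = k * t^a = 5 * 41^0.76
F = 5 * 16.815730

84.0786 mm


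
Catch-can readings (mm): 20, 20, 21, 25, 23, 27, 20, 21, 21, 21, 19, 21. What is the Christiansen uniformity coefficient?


mean = 21.583333 mm
MAD = 1.708333 mm
CU = (1 - 1.708333/21.583333)*100

92.0849 %


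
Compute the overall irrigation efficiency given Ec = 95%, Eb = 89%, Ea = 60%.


Ec = 0.95, Eb = 0.89, Ea = 0.6
E = 0.95 * 0.89 * 0.6 * 100 = 50.7300%

50.7300 %


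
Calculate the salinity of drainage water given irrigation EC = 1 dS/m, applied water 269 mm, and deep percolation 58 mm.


EC_dw = EC_iw * D_iw / D_dw
EC_dw = 1 * 269 / 58
EC_dw = 269 / 58

4.6379 dS/m


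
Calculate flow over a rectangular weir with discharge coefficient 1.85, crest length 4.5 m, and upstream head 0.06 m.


Q = C * L * H^(3/2) = 1.85 * 4.5 * 0.06^1.5 = 1.85 * 4.5 * 0.014697

0.1224 m^3/s


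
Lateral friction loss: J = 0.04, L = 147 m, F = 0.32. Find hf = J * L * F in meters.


hf = J * L * F = 0.04 * 147 * 0.32 = 1.8816 m

1.8816 m


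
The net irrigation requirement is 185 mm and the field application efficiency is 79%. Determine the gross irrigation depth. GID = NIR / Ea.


Ea = 79% = 0.79
GID = NIR / Ea = 185 / 0.79 = 234.1772 mm

234.1772 mm


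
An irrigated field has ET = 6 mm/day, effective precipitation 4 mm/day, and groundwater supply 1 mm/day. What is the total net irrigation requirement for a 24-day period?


Daily deficit = ET - Pe - GW = 6 - 4 - 1 = 1 mm/day
NIR = 1 * 24 = 24 mm

24.0000 mm


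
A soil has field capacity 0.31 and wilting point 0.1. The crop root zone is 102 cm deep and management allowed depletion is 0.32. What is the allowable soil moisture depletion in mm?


SMD = (FC - PWP) * d * MAD * 10
SMD = (0.31 - 0.1) * 102 * 0.32 * 10
SMD = 0.2100 * 102 * 0.32 * 10

68.5440 mm


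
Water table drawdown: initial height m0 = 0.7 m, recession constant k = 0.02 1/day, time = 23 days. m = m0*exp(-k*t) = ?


m = m0 * exp(-k*t)
m = 0.7 * exp(-0.02 * 23)
m = 0.7 * exp(-0.4600)

0.4419 m


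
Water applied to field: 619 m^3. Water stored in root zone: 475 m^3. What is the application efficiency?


Ea = V_root / V_field * 100 = 475 / 619 * 100 = 76.7367%

76.7367 %


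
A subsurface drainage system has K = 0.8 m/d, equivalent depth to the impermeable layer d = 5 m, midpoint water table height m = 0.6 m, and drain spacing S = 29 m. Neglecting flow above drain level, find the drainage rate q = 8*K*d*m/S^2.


q = 8*K*d*m/S^2
q = 8*0.8*5*0.6/29^2
q = 19.2000 / 841

0.0228 m/d


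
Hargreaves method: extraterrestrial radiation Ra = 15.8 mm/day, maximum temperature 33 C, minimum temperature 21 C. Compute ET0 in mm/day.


Tmean = (Tmax + Tmin)/2 = (33 + 21)/2 = 27.0
ET0 = 0.0023 * 15.8 * (27.0 + 17.8) * sqrt(33 - 21)
ET0 = 0.0023 * 15.8 * 44.8 * 3.464102

5.6397 mm/day


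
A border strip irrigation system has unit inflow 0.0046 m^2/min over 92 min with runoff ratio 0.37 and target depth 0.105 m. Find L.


L = q*t/((1+r)*Z)
L = 0.0046*92/((1+0.37)*0.105)
L = 0.4232/0.14385

2.9420 m


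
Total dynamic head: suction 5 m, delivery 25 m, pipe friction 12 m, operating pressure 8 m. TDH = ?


TDH = Hs + Hd + hf + Hp = 5 + 25 + 12 + 8 = 50

50 m


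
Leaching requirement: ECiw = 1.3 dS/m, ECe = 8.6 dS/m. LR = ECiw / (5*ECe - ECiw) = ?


LR = ECiw / (5*ECe - ECiw)
LR = 1.3 / (5*8.6 - 1.3)
LR = 1.3 / 41.7000

0.0312


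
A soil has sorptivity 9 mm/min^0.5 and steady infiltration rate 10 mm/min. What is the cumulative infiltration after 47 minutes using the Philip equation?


F = S*sqrt(t) + A*t
F = 9*sqrt(47) + 10*47
F = 9*6.855655 + 470

531.7009 mm


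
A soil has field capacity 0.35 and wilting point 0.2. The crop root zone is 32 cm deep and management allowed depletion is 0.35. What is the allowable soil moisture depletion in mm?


SMD = (FC - PWP) * d * MAD * 10
SMD = (0.35 - 0.2) * 32 * 0.35 * 10
SMD = 0.1500 * 32 * 0.35 * 10

16.8000 mm


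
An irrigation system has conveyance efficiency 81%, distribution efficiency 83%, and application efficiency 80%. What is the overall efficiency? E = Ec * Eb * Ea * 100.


Ec = 0.81, Eb = 0.83, Ea = 0.8
E = 0.81 * 0.83 * 0.8 * 100 = 53.7840%

53.7840 %


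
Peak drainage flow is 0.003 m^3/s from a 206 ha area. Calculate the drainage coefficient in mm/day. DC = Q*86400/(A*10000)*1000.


DC = Q * 86400 / (A * 10000) * 1000
DC = 0.003 * 86400 / (206 * 10000) * 1000
DC = 259200.0000 / 2060000

0.1258 mm/day


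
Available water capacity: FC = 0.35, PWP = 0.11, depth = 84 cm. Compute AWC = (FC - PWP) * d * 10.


AWC = (FC - PWP) * d * 10
AWC = (0.35 - 0.11) * 84 * 10
AWC = 0.2400 * 84 * 10

201.6000 mm


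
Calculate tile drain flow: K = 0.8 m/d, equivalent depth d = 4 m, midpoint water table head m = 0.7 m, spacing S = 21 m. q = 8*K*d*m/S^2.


q = 8*K*d*m/S^2
q = 8*0.8*4*0.7/21^2
q = 17.9200 / 441

0.0406 m/d


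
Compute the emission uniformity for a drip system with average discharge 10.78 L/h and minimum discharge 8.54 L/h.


EU = (q_min/q_avg)*100 = (8.54/10.78)*100 = 79.2208%

79.2208 %


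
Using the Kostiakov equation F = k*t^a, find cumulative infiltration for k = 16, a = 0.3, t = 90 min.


F = k * t^a = 16 * 90^0.3
F = 16 * 3.857205

61.7153 mm


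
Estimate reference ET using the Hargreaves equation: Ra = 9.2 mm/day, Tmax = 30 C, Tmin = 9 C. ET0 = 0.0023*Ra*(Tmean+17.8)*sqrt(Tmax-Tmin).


Tmean = (Tmax + Tmin)/2 = (30 + 9)/2 = 19.5
ET0 = 0.0023 * 9.2 * (19.5 + 17.8) * sqrt(30 - 9)
ET0 = 0.0023 * 9.2 * 37.3 * 4.582576

3.6169 mm/day


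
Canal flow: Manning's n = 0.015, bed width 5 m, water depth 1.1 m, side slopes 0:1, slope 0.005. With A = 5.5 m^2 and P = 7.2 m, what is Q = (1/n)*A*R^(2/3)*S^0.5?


R = A/P = 5.5/7.2 = 0.763889
Q = (1/0.015) * 5.5 * 0.763889^(2/3) * 0.005^0.5

21.6659 m^3/s


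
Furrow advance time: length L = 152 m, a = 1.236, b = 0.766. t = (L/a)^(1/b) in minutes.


t = (L/a)^(1/b)
t = (152/1.236)^(1/0.766)
t = 122.977346^(1/0.766)

534.8490 min


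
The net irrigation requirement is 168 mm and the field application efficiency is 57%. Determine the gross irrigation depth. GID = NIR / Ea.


Ea = 57% = 0.57
GID = NIR / Ea = 168 / 0.57 = 294.7368 mm

294.7368 mm


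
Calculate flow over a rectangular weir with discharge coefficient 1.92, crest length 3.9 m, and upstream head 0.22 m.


Q = C * L * H^(3/2) = 1.92 * 3.9 * 0.22^1.5 = 1.92 * 3.9 * 0.103189

0.7727 m^3/s


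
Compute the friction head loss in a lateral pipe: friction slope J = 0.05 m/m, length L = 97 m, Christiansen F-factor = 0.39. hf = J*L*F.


hf = J * L * F = 0.05 * 97 * 0.39 = 1.8915 m

1.8915 m


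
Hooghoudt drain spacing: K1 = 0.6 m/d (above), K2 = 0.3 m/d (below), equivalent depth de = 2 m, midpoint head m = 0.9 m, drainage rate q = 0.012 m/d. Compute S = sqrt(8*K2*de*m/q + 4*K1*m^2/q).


S^2 = 8*K2*de*m/q + 4*K1*m^2/q
S^2 = 8*0.3*2*0.9/0.012 + 4*0.6*0.9^2/0.012
S = sqrt(522.0000)

22.8473 m


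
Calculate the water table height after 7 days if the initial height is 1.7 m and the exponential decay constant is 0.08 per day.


m = m0 * exp(-k*t)
m = 1.7 * exp(-0.08 * 7)
m = 1.7 * exp(-0.5600)

0.9711 m


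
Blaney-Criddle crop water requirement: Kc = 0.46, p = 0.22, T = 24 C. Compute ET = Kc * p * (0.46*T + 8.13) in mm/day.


ET = Kc * p * (0.46*T + 8.13)
ET = 0.46 * 0.22 * (0.46*24 + 8.13)
ET = 0.46 * 0.22 * 19.1700

1.9400 mm/day


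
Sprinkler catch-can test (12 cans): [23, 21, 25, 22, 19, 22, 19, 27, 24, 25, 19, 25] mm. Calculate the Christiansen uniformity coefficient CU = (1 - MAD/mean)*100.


mean = 22.583333 mm
MAD = 2.250000 mm
CU = (1 - 2.250000/22.583333)*100

90.0369 %


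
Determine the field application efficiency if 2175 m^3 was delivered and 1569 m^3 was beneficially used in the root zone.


Ea = V_root / V_field * 100 = 1569 / 2175 * 100 = 72.1379%

72.1379 %


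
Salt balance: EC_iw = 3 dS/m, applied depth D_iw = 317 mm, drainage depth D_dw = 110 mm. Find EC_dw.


EC_dw = EC_iw * D_iw / D_dw
EC_dw = 3 * 317 / 110
EC_dw = 951 / 110

8.6455 dS/m


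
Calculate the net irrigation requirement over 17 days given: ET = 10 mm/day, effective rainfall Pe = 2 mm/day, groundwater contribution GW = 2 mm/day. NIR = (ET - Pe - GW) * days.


Daily deficit = ET - Pe - GW = 10 - 2 - 2 = 6 mm/day
NIR = 6 * 17 = 102 mm

102.0000 mm


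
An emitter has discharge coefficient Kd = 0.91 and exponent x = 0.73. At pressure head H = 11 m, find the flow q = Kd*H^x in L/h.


q = Kd * H^x = 0.91 * 11^0.73 = 0.91 * 5.757271

5.2391 L/h


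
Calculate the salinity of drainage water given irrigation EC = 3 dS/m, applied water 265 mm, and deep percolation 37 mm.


EC_dw = EC_iw * D_iw / D_dw
EC_dw = 3 * 265 / 37
EC_dw = 795 / 37

21.4865 dS/m


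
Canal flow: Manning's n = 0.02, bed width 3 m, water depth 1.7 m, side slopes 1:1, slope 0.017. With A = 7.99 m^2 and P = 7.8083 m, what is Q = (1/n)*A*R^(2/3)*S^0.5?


R = A/P = 7.99/7.8083 = 1.023270
Q = (1/0.02) * 7.99 * 1.023270^(2/3) * 0.017^0.5

52.8934 m^3/s


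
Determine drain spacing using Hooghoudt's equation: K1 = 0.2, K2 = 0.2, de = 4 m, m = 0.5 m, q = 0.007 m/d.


S^2 = 8*K2*de*m/q + 4*K1*m^2/q
S^2 = 8*0.2*4*0.5/0.007 + 4*0.2*0.5^2/0.007
S = sqrt(485.7143)

22.0389 m


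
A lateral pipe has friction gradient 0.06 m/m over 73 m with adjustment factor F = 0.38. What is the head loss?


hf = J * L * F = 0.06 * 73 * 0.38 = 1.6644 m

1.6644 m


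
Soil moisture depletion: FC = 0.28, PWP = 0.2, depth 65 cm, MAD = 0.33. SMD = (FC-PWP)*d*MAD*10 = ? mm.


SMD = (FC - PWP) * d * MAD * 10
SMD = (0.28 - 0.2) * 65 * 0.33 * 10
SMD = 0.0800 * 65 * 0.33 * 10

17.1600 mm


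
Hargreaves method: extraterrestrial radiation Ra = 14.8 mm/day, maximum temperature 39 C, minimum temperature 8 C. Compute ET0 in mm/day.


Tmean = (Tmax + Tmin)/2 = (39 + 8)/2 = 23.5
ET0 = 0.0023 * 14.8 * (23.5 + 17.8) * sqrt(39 - 8)
ET0 = 0.0023 * 14.8 * 41.3 * 5.567764

7.8275 mm/day


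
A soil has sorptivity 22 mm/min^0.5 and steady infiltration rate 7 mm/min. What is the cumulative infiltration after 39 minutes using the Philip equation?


F = S*sqrt(t) + A*t
F = 22*sqrt(39) + 7*39
F = 22*6.244998 + 273

410.3900 mm


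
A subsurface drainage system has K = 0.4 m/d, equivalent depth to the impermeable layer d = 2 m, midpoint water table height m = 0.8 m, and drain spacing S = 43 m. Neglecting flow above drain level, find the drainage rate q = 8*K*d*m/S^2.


q = 8*K*d*m/S^2
q = 8*0.4*2*0.8/43^2
q = 5.1200 / 1849

0.0028 m/d


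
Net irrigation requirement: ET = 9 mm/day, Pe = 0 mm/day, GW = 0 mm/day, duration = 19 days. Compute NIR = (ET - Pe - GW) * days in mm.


Daily deficit = ET - Pe - GW = 9 - 0 - 0 = 9 mm/day
NIR = 9 * 19 = 171 mm

171.0000 mm


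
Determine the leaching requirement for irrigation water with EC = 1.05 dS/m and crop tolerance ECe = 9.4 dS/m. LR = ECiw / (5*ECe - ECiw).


LR = ECiw / (5*ECe - ECiw)
LR = 1.05 / (5*9.4 - 1.05)
LR = 1.05 / 45.9500

0.0229


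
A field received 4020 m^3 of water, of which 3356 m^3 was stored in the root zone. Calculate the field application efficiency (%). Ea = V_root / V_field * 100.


Ea = V_root / V_field * 100 = 3356 / 4020 * 100 = 83.4826%

83.4826 %


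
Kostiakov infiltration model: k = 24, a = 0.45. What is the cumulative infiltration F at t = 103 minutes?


F = k * t^a = 24 * 103^0.45
F = 24 * 8.049645

193.1915 mm


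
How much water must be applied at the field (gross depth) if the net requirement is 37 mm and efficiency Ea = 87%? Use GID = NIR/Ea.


Ea = 87% = 0.87
GID = NIR / Ea = 37 / 0.87 = 42.5287 mm

42.5287 mm


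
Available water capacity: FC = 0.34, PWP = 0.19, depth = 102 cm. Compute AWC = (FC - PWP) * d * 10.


AWC = (FC - PWP) * d * 10
AWC = (0.34 - 0.19) * 102 * 10
AWC = 0.1500 * 102 * 10

153.0000 mm


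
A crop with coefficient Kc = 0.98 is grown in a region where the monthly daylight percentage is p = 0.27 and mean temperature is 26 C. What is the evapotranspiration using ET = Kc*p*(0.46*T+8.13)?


ET = Kc * p * (0.46*T + 8.13)
ET = 0.98 * 0.27 * (0.46*26 + 8.13)
ET = 0.98 * 0.27 * 20.0900

5.3158 mm/day


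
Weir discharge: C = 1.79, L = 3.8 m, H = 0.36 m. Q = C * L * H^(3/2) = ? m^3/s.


Q = C * L * H^(3/2) = 1.79 * 3.8 * 0.36^1.5 = 1.79 * 3.8 * 0.216000

1.4692 m^3/s


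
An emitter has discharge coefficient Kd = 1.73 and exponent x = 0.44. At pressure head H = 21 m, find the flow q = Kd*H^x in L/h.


q = Kd * H^x = 1.73 * 21^0.44 = 1.73 * 3.817478

6.6042 L/h


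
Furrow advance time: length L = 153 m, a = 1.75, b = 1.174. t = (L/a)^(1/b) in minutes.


t = (L/a)^(1/b)
t = (153/1.75)^(1/1.174)
t = 87.428571^(1/1.174)

45.0691 min


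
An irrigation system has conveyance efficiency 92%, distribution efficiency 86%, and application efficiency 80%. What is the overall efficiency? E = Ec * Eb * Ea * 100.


Ec = 0.92, Eb = 0.86, Ea = 0.8
E = 0.92 * 0.86 * 0.8 * 100 = 63.2960%

63.2960 %


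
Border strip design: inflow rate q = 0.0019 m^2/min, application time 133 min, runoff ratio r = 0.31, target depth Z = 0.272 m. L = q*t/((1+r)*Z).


L = q*t/((1+r)*Z)
L = 0.0019*133/((1+0.31)*0.272)
L = 0.2527/0.35632

0.7092 m


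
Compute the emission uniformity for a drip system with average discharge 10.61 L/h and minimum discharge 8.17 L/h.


EU = (q_min/q_avg)*100 = (8.17/10.61)*100 = 77.0028%

77.0028 %


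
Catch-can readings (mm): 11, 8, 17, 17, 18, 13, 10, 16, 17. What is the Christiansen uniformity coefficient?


mean = 14.111111 mm
MAD = 3.209877 mm
CU = (1 - 3.209877/14.111111)*100

77.2528 %


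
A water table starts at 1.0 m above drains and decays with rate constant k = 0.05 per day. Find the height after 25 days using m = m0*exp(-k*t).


m = m0 * exp(-k*t)
m = 1.0 * exp(-0.05 * 25)
m = 1.0 * exp(-1.2500)

0.2865 m


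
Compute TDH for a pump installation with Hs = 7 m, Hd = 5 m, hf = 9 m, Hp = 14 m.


TDH = Hs + Hd + hf + Hp = 7 + 5 + 9 + 14 = 35

35 m


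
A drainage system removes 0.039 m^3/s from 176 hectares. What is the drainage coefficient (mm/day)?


DC = Q * 86400 / (A * 10000) * 1000
DC = 0.039 * 86400 / (176 * 10000) * 1000
DC = 3369600.0000 / 1760000

1.9145 mm/day


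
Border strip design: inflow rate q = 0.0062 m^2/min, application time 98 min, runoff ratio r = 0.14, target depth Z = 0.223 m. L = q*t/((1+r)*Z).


L = q*t/((1+r)*Z)
L = 0.0062*98/((1+0.14)*0.223)
L = 0.6076/0.25422

2.3901 m


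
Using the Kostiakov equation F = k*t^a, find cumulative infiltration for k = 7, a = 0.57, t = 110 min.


F = k * t^a = 7 * 110^0.57
F = 7 * 14.574506

102.0215 mm


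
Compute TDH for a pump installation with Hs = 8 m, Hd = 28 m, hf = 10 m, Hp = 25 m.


TDH = Hs + Hd + hf + Hp = 8 + 28 + 10 + 25 = 71

71 m


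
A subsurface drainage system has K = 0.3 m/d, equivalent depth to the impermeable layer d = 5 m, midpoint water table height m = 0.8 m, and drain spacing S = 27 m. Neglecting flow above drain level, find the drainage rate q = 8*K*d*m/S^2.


q = 8*K*d*m/S^2
q = 8*0.3*5*0.8/27^2
q = 9.6000 / 729

0.0132 m/d


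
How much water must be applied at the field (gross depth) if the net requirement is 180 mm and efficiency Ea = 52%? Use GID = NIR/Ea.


Ea = 52% = 0.52
GID = NIR / Ea = 180 / 0.52 = 346.1538 mm

346.1538 mm


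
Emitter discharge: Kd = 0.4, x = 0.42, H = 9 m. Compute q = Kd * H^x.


q = Kd * H^x = 0.4 * 9^0.42 = 0.4 * 2.516413

1.0066 L/h


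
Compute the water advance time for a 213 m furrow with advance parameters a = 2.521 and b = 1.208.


t = (L/a)^(1/b)
t = (213/2.521)^(1/1.208)
t = 84.490282^(1/1.208)

39.3585 min


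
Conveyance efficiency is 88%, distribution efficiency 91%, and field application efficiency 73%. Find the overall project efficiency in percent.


Ec = 0.88, Eb = 0.91, Ea = 0.73
E = 0.88 * 0.91 * 0.73 * 100 = 58.4584%

58.4584 %


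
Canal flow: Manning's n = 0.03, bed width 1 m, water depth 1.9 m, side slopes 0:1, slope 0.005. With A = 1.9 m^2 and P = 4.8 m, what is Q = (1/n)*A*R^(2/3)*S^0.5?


R = A/P = 1.9/4.8 = 0.395833
Q = (1/0.03) * 1.9 * 0.395833^(2/3) * 0.005^0.5

2.4143 m^3/s


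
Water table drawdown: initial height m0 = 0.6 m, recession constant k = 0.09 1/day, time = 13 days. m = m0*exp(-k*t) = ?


m = m0 * exp(-k*t)
m = 0.6 * exp(-0.09 * 13)
m = 0.6 * exp(-1.1700)

0.1862 m


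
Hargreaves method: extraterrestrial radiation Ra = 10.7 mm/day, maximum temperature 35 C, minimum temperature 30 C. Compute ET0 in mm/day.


Tmean = (Tmax + Tmin)/2 = (35 + 30)/2 = 32.5
ET0 = 0.0023 * 10.7 * (32.5 + 17.8) * sqrt(35 - 30)
ET0 = 0.0023 * 10.7 * 50.3 * 2.236068

2.7680 mm/day


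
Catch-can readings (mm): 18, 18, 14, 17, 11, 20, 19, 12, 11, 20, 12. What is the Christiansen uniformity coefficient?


mean = 15.636364 mm
MAD = 3.305785 mm
CU = (1 - 3.305785/15.636364)*100

78.8584 %


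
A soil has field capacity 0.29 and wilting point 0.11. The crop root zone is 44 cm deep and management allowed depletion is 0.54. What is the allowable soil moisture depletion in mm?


SMD = (FC - PWP) * d * MAD * 10
SMD = (0.29 - 0.11) * 44 * 0.54 * 10
SMD = 0.1800 * 44 * 0.54 * 10

42.7680 mm


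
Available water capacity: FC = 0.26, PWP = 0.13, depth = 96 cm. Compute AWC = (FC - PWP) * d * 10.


AWC = (FC - PWP) * d * 10
AWC = (0.26 - 0.13) * 96 * 10
AWC = 0.1300 * 96 * 10

124.8000 mm


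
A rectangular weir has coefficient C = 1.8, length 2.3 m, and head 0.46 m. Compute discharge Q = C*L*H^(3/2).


Q = C * L * H^(3/2) = 1.8 * 2.3 * 0.46^1.5 = 1.8 * 2.3 * 0.311987

1.2916 m^3/s


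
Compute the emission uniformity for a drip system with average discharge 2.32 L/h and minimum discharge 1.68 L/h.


EU = (q_min/q_avg)*100 = (1.68/2.32)*100 = 72.4138%

72.4138 %


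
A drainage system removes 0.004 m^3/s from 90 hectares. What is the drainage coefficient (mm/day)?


DC = Q * 86400 / (A * 10000) * 1000
DC = 0.004 * 86400 / (90 * 10000) * 1000
DC = 345600.0000 / 900000

0.3840 mm/day


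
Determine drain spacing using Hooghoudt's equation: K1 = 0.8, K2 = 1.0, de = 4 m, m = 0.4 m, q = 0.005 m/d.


S^2 = 8*K2*de*m/q + 4*K1*m^2/q
S^2 = 8*1.0*4*0.4/0.005 + 4*0.8*0.4^2/0.005
S = sqrt(2662.4000)

51.5984 m


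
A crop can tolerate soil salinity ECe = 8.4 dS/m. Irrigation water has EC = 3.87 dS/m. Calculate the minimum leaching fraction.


LR = ECiw / (5*ECe - ECiw)
LR = 3.87 / (5*8.4 - 3.87)
LR = 3.87 / 38.1300

0.1015


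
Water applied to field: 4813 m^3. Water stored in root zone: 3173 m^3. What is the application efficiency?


Ea = V_root / V_field * 100 = 3173 / 4813 * 100 = 65.9256%

65.9256 %


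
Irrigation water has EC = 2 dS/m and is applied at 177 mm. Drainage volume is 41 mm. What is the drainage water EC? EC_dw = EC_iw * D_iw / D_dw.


EC_dw = EC_iw * D_iw / D_dw
EC_dw = 2 * 177 / 41
EC_dw = 354 / 41

8.6341 dS/m


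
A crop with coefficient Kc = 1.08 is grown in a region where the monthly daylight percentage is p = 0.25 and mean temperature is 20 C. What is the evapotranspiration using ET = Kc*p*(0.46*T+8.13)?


ET = Kc * p * (0.46*T + 8.13)
ET = 1.08 * 0.25 * (0.46*20 + 8.13)
ET = 1.08 * 0.25 * 17.3300

4.6791 mm/day


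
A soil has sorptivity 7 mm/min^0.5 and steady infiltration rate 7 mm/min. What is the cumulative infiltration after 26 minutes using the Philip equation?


F = S*sqrt(t) + A*t
F = 7*sqrt(26) + 7*26
F = 7*5.099020 + 182

217.6931 mm


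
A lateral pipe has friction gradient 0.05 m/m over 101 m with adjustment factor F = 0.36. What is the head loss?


hf = J * L * F = 0.05 * 101 * 0.36 = 1.8180 m

1.8180 m


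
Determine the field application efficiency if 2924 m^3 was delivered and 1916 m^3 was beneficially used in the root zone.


Ea = V_root / V_field * 100 = 1916 / 2924 * 100 = 65.5267%

65.5267 %


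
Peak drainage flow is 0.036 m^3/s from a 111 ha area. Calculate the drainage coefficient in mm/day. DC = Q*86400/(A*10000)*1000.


DC = Q * 86400 / (A * 10000) * 1000
DC = 0.036 * 86400 / (111 * 10000) * 1000
DC = 3110400.0000 / 1110000

2.8022 mm/day


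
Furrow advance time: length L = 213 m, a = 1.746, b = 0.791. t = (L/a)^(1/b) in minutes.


t = (L/a)^(1/b)
t = (213/1.746)^(1/0.791)
t = 121.993127^(1/0.791)

434.1023 min


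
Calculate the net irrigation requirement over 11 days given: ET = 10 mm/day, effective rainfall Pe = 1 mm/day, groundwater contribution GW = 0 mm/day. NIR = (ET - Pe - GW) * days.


Daily deficit = ET - Pe - GW = 10 - 1 - 0 = 9 mm/day
NIR = 9 * 11 = 99 mm

99.0000 mm


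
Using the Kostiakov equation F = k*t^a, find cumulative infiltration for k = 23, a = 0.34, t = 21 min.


F = k * t^a = 23 * 21^0.34
F = 23 * 2.815494

64.7564 mm


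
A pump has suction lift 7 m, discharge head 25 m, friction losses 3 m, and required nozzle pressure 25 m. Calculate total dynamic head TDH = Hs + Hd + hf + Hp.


TDH = Hs + Hd + hf + Hp = 7 + 25 + 3 + 25 = 60

60 m


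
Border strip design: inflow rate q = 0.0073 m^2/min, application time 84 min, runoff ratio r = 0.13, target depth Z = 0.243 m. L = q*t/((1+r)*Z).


L = q*t/((1+r)*Z)
L = 0.0073*84/((1+0.13)*0.243)
L = 0.6132/0.27459

2.2331 m


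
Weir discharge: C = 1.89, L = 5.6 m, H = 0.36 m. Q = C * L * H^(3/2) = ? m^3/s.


Q = C * L * H^(3/2) = 1.89 * 5.6 * 0.36^1.5 = 1.89 * 5.6 * 0.216000

2.2861 m^3/s


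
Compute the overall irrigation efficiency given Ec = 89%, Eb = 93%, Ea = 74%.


Ec = 0.89, Eb = 0.93, Ea = 0.74
E = 0.89 * 0.93 * 0.74 * 100 = 61.2498%

61.2498 %


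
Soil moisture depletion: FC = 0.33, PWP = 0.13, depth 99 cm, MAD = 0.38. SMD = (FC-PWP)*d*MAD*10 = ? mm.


SMD = (FC - PWP) * d * MAD * 10
SMD = (0.33 - 0.13) * 99 * 0.38 * 10
SMD = 0.2000 * 99 * 0.38 * 10

75.2400 mm


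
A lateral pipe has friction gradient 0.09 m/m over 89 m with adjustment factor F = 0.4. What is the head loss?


hf = J * L * F = 0.09 * 89 * 0.4 = 3.2040 m

3.2040 m


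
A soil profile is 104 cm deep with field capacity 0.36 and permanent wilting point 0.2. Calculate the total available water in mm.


AWC = (FC - PWP) * d * 10
AWC = (0.36 - 0.2) * 104 * 10
AWC = 0.1600 * 104 * 10

166.4000 mm


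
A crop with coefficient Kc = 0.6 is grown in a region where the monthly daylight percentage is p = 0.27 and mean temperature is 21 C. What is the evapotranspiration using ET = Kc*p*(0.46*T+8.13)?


ET = Kc * p * (0.46*T + 8.13)
ET = 0.6 * 0.27 * (0.46*21 + 8.13)
ET = 0.6 * 0.27 * 17.7900

2.8820 mm/day


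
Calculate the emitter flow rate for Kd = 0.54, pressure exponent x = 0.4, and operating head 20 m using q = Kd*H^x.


q = Kd * H^x = 0.54 * 20^0.4 = 0.54 * 3.314454

1.7898 L/h


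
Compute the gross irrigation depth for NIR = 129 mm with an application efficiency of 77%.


Ea = 77% = 0.77
GID = NIR / Ea = 129 / 0.77 = 167.5325 mm

167.5325 mm
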